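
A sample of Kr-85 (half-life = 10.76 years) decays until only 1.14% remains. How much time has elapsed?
t = t½ × log₂(N₀/N) = 69.45 years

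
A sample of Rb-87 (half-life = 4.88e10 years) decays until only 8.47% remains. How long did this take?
t = t½ × log₂(N₀/N) = 1.738e11 years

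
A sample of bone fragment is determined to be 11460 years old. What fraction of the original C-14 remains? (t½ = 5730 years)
N/N₀ = (1/2)^(t/t½) = 0.25 = 25%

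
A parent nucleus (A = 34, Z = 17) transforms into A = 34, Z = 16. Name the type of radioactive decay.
ΔA = 0, ΔZ = -1 ⇒ beta-plus decay (β⁺) or electron capture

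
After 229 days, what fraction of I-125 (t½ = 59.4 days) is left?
N/N₀ = (1/2)^(t/t½) = 0.0691 = 6.91%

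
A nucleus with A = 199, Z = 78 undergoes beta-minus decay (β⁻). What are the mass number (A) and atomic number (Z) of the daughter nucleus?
Daughter: A = 199, Z = 79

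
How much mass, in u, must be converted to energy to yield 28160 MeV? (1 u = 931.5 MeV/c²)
m = E/c² = 30.23 u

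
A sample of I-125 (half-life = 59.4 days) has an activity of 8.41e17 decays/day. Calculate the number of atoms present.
N = A/λ = 7.207e19 atoms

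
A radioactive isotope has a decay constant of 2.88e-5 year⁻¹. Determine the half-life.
t½ = ln(2)/λ = 24070 years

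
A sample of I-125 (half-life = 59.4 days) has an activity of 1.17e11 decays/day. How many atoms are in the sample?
N = A/λ = 1.003e13 atoms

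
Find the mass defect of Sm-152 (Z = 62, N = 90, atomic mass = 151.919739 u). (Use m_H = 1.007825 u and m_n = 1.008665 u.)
Δm = Z·m_H + N·m_n − M = 1.345 u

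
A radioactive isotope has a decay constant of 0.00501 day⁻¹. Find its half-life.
t½ = ln(2)/λ = 138.4 days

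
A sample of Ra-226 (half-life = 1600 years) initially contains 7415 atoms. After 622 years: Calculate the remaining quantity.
N = N₀(1/2)^(t/t½) = 5664 atoms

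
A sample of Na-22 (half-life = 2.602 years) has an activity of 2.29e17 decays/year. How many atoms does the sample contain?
N = A/λ = 8.596e17 atoms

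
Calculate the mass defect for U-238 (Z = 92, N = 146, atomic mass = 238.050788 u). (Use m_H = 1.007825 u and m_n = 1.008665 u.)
Δm = Z·m_H + N·m_n − M = 1.934 u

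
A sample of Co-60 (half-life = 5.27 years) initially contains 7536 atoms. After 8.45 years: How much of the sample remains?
N = N₀(1/2)^(t/t½) = 2480 atoms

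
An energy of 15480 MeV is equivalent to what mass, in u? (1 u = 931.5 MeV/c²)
m = E/c² = 16.62 u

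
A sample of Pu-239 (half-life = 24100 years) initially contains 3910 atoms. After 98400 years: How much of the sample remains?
N = N₀(1/2)^(t/t½) = 230.7 atoms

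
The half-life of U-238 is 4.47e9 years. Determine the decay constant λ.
λ = ln(2)/t½ = 1.551e-10 year⁻¹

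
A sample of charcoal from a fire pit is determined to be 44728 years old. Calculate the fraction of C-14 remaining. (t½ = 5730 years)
N/N₀ = (1/2)^(t/t½) = 0.004469 = 0.447%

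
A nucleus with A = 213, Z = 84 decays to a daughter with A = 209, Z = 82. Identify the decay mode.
ΔA = -4, ΔZ = -2 ⇒ alpha decay (α)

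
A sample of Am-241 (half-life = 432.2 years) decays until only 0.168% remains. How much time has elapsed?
t = t½ × log₂(N₀/N) = 3984 years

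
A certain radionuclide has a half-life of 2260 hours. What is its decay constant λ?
λ = ln(2)/t½ = 3.067e-4 hour⁻¹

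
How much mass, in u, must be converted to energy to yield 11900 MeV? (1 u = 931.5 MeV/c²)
m = E/c² = 12.78 u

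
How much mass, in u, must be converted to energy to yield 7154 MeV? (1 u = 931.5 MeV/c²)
m = E/c² = 7.68 u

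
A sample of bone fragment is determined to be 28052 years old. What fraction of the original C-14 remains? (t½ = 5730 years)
N/N₀ = (1/2)^(t/t½) = 0.03359 = 3.36%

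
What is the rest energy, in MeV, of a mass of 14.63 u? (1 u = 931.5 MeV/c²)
E = mc² = 13630 MeV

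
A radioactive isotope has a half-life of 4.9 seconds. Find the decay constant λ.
λ = ln(2)/t½ = 0.1415 second⁻¹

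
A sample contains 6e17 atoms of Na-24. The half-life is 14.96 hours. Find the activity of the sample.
A = λN = 2.78e16 decays/hour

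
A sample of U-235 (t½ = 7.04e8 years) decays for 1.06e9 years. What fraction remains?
N/N₀ = (1/2)^(t/t½) = 0.3522 = 35.2%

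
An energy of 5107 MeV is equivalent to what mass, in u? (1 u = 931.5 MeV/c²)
m = E/c² = 5.483 u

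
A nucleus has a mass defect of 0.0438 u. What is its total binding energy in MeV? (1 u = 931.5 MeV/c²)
B.E. = Δm × 931.5 = 40.8 MeV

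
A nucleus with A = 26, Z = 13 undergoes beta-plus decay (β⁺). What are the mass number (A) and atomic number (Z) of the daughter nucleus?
Daughter: A = 26, Z = 12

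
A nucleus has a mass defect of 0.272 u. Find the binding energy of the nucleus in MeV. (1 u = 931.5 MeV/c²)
B.E. = Δm × 931.5 = 253.4 MeV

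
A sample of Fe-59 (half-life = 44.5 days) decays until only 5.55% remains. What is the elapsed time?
t = t½ × log₂(N₀/N) = 185.6 days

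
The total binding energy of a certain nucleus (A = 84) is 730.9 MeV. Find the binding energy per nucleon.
B.E./A = 730.9/84 = 8.701 MeV/nucleon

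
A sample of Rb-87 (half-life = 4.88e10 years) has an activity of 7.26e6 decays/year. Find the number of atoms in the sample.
N = A/λ = 5.111e17 atoms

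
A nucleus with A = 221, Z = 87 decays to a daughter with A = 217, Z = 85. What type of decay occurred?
ΔA = -4, ΔZ = -2 ⇒ alpha decay (α)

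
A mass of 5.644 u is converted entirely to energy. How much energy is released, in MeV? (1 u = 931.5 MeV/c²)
E = mc² = 5257 MeV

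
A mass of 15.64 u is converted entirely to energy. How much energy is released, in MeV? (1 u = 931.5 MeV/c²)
E = mc² = 14570 MeV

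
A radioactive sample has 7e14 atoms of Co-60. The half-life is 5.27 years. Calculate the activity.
A = λN = 9.207e13 decays/year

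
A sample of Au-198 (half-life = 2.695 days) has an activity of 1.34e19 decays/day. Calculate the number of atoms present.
N = A/λ = 5.21e19 atoms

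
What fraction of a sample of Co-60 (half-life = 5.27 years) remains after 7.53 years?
N/N₀ = (1/2)^(t/t½) = 0.3714 = 37.1%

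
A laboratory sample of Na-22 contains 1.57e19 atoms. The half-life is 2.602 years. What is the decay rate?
A = λN = 4.182e18 decays/year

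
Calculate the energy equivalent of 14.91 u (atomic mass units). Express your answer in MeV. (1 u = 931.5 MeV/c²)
E = mc² = 13890 MeV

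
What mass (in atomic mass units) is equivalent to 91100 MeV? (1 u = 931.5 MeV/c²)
m = E/c² = 97.8 u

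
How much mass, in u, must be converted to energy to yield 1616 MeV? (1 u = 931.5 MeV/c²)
m = E/c² = 1.735 u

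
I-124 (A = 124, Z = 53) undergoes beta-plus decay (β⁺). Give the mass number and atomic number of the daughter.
Daughter: A = 124, Z = 52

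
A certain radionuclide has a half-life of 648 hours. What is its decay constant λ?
λ = ln(2)/t½ = 0.00107 hour⁻¹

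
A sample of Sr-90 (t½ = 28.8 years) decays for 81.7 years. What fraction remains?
N/N₀ = (1/2)^(t/t½) = 0.14 = 14%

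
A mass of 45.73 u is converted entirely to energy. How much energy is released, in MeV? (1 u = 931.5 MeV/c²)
E = mc² = 42600 MeV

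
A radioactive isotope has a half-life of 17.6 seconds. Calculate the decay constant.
λ = ln(2)/t½ = 0.03938 second⁻¹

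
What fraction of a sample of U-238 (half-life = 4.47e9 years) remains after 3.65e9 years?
N/N₀ = (1/2)^(t/t½) = 0.5678 = 56.8%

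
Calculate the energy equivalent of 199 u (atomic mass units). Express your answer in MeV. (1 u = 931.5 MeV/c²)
E = mc² = 1.854e5 MeV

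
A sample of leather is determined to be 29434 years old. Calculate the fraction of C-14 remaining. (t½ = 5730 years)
N/N₀ = (1/2)^(t/t½) = 0.02842 = 2.84%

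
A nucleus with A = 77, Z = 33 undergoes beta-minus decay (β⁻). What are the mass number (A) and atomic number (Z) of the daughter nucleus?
Daughter: A = 77, Z = 34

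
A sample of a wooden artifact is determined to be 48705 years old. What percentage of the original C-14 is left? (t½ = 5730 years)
N/N₀ = (1/2)^(t/t½) = 0.002762 = 0.276%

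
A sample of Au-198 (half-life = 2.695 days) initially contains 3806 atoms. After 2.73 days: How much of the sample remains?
N = N₀(1/2)^(t/t½) = 1886 atoms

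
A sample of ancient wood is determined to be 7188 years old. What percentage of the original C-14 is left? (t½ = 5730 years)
N/N₀ = (1/2)^(t/t½) = 0.4192 = 41.9%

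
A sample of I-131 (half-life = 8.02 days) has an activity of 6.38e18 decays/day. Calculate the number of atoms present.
N = A/λ = 7.382e19 atoms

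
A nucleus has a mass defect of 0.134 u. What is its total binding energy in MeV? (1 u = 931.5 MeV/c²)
B.E. = Δm × 931.5 = 124.8 MeV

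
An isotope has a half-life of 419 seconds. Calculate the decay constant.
λ = ln(2)/t½ = 0.001654 second⁻¹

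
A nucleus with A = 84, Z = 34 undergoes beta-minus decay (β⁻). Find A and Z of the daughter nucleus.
Daughter: A = 84, Z = 35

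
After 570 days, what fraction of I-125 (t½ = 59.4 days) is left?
N/N₀ = (1/2)^(t/t½) = 0.001292 = 0.129%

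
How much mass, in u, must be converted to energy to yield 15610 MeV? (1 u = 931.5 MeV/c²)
m = E/c² = 16.76 u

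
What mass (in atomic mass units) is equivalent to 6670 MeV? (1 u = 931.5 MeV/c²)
m = E/c² = 7.16 u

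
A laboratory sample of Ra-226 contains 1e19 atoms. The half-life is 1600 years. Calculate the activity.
A = λN = 4.332e15 decays/year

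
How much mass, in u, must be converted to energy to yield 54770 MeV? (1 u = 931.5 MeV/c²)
m = E/c² = 58.8 u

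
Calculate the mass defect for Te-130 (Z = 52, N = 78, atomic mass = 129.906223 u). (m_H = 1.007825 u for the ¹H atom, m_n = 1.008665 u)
Δm = Z·m_H + N·m_n − M = 1.177 u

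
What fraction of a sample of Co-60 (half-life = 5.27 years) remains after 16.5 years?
N/N₀ = (1/2)^(t/t½) = 0.1142 = 11.4%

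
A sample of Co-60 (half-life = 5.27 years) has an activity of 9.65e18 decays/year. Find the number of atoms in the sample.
N = A/λ = 7.337e19 atoms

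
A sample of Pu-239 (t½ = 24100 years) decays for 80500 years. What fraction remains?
N/N₀ = (1/2)^(t/t½) = 0.09874 = 9.87%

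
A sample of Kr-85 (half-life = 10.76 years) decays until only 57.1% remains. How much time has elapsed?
t = t½ × log₂(N₀/N) = 8.699 years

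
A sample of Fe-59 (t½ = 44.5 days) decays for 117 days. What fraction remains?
N/N₀ = (1/2)^(t/t½) = 0.1616 = 16.2%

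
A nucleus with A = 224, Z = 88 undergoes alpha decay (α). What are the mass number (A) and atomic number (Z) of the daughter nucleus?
Daughter: A = 220, Z = 86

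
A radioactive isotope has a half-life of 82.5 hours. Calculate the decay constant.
λ = ln(2)/t½ = 0.008402 hour⁻¹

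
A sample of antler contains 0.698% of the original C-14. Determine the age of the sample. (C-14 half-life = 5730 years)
Age = t½ × log₂(1/ratio) = 41040 years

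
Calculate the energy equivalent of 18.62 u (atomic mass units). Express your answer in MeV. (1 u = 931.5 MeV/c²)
E = mc² = 17340 MeV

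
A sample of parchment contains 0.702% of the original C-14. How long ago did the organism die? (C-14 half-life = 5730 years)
Age = t½ × log₂(1/ratio) = 40990 years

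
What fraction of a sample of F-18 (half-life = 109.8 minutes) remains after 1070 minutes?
N/N₀ = (1/2)^(t/t½) = 0.001165 = 0.117%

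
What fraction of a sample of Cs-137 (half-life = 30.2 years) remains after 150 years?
N/N₀ = (1/2)^(t/t½) = 0.03198 = 3.2%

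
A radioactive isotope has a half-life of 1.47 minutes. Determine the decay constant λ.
λ = ln(2)/t½ = 0.4715 minute⁻¹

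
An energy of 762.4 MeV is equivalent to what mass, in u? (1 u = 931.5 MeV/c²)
m = E/c² = 0.8185 u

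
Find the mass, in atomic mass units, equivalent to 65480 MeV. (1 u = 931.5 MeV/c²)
m = E/c² = 70.3 u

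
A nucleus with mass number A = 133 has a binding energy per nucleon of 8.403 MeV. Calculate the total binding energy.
B.E. = 8.403 × 133 = 1118 MeV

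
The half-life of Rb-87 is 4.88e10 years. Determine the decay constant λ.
λ = ln(2)/t½ = 1.42e-11 year⁻¹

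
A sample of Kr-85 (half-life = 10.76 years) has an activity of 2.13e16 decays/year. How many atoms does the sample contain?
N = A/λ = 3.306e17 atoms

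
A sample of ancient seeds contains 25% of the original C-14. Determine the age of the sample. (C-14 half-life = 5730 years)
Age = t½ × log₂(1/ratio) = 11460 years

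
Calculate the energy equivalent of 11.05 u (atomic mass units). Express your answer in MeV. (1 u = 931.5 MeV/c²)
E = mc² = 10290 MeV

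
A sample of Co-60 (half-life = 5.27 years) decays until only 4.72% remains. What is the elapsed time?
t = t½ × log₂(N₀/N) = 23.21 years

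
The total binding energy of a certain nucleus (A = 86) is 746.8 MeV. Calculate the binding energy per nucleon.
B.E./A = 746.8/86 = 8.684 MeV/nucleon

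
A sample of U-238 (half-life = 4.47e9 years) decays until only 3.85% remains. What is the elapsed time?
t = t½ × log₂(N₀/N) = 2.1e10 years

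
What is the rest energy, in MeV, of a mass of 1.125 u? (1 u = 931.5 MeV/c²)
E = mc² = 1048 MeV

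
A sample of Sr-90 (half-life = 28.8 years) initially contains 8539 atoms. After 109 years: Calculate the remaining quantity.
N = N₀(1/2)^(t/t½) = 619.6 atoms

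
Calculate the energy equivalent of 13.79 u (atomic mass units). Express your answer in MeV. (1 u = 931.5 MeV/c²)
E = mc² = 12850 MeV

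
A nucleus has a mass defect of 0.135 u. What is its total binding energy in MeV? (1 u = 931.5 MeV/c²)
B.E. = Δm × 931.5 = 125.8 MeV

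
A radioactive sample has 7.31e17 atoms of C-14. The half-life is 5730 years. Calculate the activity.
A = λN = 8.843e13 decays/year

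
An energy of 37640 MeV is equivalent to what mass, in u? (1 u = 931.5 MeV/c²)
m = E/c² = 40.41 u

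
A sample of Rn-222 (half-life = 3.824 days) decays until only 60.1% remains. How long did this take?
t = t½ × log₂(N₀/N) = 2.809 days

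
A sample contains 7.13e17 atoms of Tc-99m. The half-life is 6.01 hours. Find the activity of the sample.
A = λN = 8.223e16 decays/hour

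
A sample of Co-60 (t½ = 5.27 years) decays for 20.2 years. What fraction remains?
N/N₀ = (1/2)^(t/t½) = 0.07017 = 7.02%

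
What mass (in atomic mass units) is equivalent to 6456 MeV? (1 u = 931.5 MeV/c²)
m = E/c² = 6.931 u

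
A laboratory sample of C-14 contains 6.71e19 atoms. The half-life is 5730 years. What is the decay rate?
A = λN = 8.117e15 decays/year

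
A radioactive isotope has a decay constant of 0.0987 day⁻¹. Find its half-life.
t½ = ln(2)/λ = 7.023 days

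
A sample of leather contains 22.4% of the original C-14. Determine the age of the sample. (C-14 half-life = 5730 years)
Age = t½ × log₂(1/ratio) = 12370 years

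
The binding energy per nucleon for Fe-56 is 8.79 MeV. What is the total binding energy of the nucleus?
B.E. = 8.79 × 56 = 492.2 MeV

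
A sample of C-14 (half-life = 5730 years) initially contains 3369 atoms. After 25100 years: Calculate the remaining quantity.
N = N₀(1/2)^(t/t½) = 161.8 atoms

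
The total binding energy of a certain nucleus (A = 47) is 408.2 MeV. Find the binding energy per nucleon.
B.E./A = 408.2/47 = 8.685 MeV/nucleon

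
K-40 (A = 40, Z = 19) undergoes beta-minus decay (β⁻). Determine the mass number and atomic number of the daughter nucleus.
Daughter: A = 40, Z = 20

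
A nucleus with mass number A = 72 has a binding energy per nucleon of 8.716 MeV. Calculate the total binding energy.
B.E. = 8.716 × 72 = 627.6 MeV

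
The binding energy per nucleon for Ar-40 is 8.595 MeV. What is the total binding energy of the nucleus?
B.E. = 8.595 × 40 = 343.8 MeV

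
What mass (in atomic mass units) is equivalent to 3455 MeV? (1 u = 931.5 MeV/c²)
m = E/c² = 3.709 u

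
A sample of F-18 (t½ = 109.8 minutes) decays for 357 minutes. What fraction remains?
N/N₀ = (1/2)^(t/t½) = 0.105 = 10.5%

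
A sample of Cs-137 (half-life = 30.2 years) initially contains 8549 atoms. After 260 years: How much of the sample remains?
N = N₀(1/2)^(t/t½) = 21.89 atoms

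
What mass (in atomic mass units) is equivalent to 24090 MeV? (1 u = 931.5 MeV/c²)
m = E/c² = 25.86 u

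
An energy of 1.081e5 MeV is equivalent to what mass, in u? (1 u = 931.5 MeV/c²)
m = E/c² = 116 u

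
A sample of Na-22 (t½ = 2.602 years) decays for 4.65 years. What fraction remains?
N/N₀ = (1/2)^(t/t½) = 0.2898 = 29%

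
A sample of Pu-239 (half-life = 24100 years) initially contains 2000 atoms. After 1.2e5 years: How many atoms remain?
N = N₀(1/2)^(t/t½) = 63.41 atoms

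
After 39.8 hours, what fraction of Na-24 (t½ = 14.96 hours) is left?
N/N₀ = (1/2)^(t/t½) = 0.1582 = 15.8%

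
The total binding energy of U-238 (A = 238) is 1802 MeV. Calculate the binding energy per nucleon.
B.E./A = 1802/238 = 7.571 MeV/nucleon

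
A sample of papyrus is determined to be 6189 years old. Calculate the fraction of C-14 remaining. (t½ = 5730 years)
N/N₀ = (1/2)^(t/t½) = 0.473 = 47.3%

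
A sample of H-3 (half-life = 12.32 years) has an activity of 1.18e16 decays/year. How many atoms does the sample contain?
N = A/λ = 2.097e17 atoms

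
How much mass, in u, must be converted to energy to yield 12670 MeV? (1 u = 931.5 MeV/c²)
m = E/c² = 13.6 u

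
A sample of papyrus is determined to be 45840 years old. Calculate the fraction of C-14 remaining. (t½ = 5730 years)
N/N₀ = (1/2)^(t/t½) = 0.003906 = 0.391%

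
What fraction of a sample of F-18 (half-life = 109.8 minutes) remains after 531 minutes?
N/N₀ = (1/2)^(t/t½) = 0.03501 = 3.5%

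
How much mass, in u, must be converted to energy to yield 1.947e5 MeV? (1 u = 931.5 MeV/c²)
m = E/c² = 209 u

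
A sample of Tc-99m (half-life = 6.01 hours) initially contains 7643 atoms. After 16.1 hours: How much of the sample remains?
N = N₀(1/2)^(t/t½) = 1194 atoms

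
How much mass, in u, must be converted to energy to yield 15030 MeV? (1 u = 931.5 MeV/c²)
m = E/c² = 16.14 u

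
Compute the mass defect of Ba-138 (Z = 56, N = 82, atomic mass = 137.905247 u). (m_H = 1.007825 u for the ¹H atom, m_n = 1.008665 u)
Δm = Z·m_H + N·m_n − M = 1.243 u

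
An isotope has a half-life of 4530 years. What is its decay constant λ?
λ = ln(2)/t½ = 1.53e-4 year⁻¹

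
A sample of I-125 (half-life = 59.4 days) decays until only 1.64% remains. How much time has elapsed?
t = t½ × log₂(N₀/N) = 352.3 days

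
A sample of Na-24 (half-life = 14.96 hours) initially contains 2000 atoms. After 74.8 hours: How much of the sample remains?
N = N₀(1/2)^(t/t½) = 62.5 atoms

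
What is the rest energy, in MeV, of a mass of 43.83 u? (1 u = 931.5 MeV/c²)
E = mc² = 40830 MeV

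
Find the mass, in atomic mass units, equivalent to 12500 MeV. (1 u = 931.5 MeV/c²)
m = E/c² = 13.42 u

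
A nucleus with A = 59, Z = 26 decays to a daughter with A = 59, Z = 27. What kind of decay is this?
ΔA = 0, ΔZ = +1 ⇒ beta-minus decay (β⁻)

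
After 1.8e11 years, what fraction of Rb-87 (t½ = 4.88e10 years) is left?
N/N₀ = (1/2)^(t/t½) = 0.07756 = 7.76%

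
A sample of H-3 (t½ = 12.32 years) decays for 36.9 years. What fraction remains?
N/N₀ = (1/2)^(t/t½) = 0.1254 = 12.5%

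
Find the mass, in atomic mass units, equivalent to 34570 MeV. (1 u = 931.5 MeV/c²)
m = E/c² = 37.11 u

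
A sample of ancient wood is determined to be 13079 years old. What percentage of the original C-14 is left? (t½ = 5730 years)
N/N₀ = (1/2)^(t/t½) = 0.2055 = 20.6%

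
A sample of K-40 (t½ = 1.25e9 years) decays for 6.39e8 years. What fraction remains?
N/N₀ = (1/2)^(t/t½) = 0.7016 = 70.2%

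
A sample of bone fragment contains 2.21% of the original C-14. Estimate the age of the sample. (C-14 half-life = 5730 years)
Age = t½ × log₂(1/ratio) = 31510 years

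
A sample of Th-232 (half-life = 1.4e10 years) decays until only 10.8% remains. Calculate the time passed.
t = t½ × log₂(N₀/N) = 4.495e10 years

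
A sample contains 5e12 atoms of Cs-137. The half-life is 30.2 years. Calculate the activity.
A = λN = 1.148e11 decays/year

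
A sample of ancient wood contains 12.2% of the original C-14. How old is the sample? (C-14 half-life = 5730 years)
Age = t½ × log₂(1/ratio) = 17390 years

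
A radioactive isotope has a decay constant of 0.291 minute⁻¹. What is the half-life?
t½ = ln(2)/λ = 2.382 minutes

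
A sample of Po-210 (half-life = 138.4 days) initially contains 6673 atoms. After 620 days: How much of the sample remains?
N = N₀(1/2)^(t/t½) = 299.1 atoms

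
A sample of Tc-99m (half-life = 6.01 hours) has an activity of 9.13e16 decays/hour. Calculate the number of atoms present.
N = A/λ = 7.916e17 atoms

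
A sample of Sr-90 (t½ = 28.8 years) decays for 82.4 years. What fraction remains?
N/N₀ = (1/2)^(t/t½) = 0.1376 = 13.8%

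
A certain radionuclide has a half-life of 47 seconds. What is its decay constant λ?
λ = ln(2)/t½ = 0.01475 second⁻¹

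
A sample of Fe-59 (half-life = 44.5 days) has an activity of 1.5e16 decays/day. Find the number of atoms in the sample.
N = A/λ = 9.63e17 atoms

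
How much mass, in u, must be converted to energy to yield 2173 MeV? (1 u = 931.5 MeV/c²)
m = E/c² = 2.333 u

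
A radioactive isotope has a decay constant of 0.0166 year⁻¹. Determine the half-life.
t½ = ln(2)/λ = 41.76 years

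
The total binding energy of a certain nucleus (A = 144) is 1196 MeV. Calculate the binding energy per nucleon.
B.E./A = 1196/144 = 8.306 MeV/nucleon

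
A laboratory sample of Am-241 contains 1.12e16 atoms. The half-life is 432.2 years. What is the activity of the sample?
A = λN = 1.796e13 decays/year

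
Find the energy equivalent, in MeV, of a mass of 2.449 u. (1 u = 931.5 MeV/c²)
E = mc² = 2281 MeV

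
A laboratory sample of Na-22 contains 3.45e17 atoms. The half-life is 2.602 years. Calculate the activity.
A = λN = 9.19e16 decays/year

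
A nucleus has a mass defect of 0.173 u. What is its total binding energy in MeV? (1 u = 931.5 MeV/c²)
B.E. = Δm × 931.5 = 161.1 MeV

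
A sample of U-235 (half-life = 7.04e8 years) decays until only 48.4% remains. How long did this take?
t = t½ × log₂(N₀/N) = 7.37e8 years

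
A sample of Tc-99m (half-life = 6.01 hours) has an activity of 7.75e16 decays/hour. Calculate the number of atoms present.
N = A/λ = 6.72e17 atoms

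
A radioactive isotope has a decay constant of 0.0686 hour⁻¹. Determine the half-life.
t½ = ln(2)/λ = 10.1 hours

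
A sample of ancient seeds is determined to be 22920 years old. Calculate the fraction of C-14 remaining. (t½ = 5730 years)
N/N₀ = (1/2)^(t/t½) = 0.0625 = 6.25%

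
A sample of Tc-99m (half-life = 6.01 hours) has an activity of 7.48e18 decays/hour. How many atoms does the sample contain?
N = A/λ = 6.486e19 atoms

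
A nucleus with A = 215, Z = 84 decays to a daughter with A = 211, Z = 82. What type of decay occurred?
ΔA = -4, ΔZ = -2 ⇒ alpha decay (α)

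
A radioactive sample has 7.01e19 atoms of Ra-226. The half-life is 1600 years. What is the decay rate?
A = λN = 3.037e16 decays/year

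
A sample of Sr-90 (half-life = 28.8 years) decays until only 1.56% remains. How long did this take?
t = t½ × log₂(N₀/N) = 172.9 years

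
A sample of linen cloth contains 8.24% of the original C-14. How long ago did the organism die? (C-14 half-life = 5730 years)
Age = t½ × log₂(1/ratio) = 20630 years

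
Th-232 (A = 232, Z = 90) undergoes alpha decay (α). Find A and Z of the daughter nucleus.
Daughter: A = 228, Z = 88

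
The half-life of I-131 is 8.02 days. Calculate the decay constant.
λ = ln(2)/t½ = 0.08643 day⁻¹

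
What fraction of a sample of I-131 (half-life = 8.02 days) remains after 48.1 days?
N/N₀ = (1/2)^(t/t½) = 0.01565 = 1.57%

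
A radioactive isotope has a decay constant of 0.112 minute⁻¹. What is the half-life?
t½ = ln(2)/λ = 6.189 minutes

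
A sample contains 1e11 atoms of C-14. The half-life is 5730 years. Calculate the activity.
A = λN = 1.21e7 decays/year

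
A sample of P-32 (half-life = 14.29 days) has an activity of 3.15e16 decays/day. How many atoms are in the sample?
N = A/λ = 6.494e17 atoms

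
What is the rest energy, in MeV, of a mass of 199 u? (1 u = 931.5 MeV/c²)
E = mc² = 1.854e5 MeV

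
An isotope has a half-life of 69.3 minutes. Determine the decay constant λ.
λ = ln(2)/t½ = 0.01 minute⁻¹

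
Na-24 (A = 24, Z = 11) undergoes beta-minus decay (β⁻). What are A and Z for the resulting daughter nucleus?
Daughter: A = 24, Z = 12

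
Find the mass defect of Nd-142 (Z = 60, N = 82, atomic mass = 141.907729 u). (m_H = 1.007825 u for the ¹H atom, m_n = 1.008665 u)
Δm = Z·m_H + N·m_n − M = 1.272 u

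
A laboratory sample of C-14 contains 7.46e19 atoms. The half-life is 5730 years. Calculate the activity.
A = λN = 9.024e15 decays/year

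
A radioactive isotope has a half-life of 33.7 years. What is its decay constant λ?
λ = ln(2)/t½ = 0.02057 year⁻¹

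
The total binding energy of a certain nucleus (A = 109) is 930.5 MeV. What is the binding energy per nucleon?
B.E./A = 930.5/109 = 8.537 MeV/nucleon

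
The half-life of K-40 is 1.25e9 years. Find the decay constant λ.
λ = ln(2)/t½ = 5.545e-10 year⁻¹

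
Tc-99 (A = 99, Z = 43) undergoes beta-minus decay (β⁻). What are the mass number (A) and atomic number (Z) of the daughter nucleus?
Daughter: A = 99, Z = 44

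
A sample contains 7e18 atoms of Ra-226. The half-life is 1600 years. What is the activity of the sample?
A = λN = 3.033e15 decays/year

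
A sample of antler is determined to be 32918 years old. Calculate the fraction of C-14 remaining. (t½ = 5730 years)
N/N₀ = (1/2)^(t/t½) = 0.01865 = 1.86%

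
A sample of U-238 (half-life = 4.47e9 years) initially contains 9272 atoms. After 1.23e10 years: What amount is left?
N = N₀(1/2)^(t/t½) = 1377 atoms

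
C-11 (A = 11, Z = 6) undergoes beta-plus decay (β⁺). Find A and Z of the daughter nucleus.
Daughter: A = 11, Z = 5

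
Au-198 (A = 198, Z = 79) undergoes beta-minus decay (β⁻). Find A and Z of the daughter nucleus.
Daughter: A = 198, Z = 80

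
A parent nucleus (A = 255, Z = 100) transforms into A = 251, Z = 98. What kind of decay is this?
ΔA = -4, ΔZ = -2 ⇒ alpha decay (α)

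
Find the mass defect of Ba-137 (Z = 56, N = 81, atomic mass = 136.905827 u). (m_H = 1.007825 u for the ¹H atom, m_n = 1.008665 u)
Δm = Z·m_H + N·m_n − M = 1.234 u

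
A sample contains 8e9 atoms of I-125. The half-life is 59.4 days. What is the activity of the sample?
A = λN = 9.335e7 decays/day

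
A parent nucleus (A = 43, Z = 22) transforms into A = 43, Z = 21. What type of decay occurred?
ΔA = 0, ΔZ = -1 ⇒ beta-plus decay (β⁺) or electron capture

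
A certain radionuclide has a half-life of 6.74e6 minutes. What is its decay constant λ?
λ = ln(2)/t½ = 1.028e-7 minute⁻¹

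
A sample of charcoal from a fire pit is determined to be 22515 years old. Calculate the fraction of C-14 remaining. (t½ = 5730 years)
N/N₀ = (1/2)^(t/t½) = 0.06564 = 6.56%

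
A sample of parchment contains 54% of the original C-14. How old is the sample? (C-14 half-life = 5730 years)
Age = t½ × log₂(1/ratio) = 5094 years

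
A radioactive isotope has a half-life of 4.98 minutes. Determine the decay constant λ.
λ = ln(2)/t½ = 0.1392 minute⁻¹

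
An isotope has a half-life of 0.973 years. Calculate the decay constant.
λ = ln(2)/t½ = 0.7124 year⁻¹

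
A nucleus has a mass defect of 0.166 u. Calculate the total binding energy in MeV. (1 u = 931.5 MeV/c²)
B.E. = Δm × 931.5 = 154.6 MeV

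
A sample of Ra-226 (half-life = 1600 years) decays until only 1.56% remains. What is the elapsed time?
t = t½ × log₂(N₀/N) = 9604 years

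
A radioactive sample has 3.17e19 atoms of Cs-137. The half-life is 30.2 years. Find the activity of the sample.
A = λN = 7.276e17 decays/year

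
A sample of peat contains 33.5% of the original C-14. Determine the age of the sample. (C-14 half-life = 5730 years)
Age = t½ × log₂(1/ratio) = 9041 years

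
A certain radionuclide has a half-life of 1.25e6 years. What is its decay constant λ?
λ = ln(2)/t½ = 5.545e-7 year⁻¹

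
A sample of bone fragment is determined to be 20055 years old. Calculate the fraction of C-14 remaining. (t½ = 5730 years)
N/N₀ = (1/2)^(t/t½) = 0.08839 = 8.84%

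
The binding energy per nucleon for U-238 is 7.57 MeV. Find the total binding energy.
B.E. = 7.57 × 238 = 1802 MeV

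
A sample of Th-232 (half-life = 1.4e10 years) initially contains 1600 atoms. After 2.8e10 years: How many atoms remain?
N = N₀(1/2)^(t/t½) = 400 atoms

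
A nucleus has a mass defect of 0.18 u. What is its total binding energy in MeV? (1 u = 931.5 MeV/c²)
B.E. = Δm × 931.5 = 167.7 MeV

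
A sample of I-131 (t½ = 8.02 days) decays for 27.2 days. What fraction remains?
N/N₀ = (1/2)^(t/t½) = 0.09529 = 9.53%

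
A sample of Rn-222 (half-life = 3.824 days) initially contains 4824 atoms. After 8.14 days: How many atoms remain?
N = N₀(1/2)^(t/t½) = 1103 atoms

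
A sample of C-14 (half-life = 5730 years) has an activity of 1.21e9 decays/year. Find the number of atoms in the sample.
N = A/λ = 1e13 atoms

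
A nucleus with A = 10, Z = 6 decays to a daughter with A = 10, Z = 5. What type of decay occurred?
ΔA = 0, ΔZ = -1 ⇒ beta-plus decay (β⁺) or electron capture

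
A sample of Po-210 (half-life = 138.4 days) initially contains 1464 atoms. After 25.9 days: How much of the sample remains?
N = N₀(1/2)^(t/t½) = 1286 atoms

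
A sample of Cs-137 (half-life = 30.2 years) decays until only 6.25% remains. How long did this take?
t = t½ × log₂(N₀/N) = 120.8 years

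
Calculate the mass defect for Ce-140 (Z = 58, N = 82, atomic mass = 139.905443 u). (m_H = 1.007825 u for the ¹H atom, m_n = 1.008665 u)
Δm = Z·m_H + N·m_n − M = 1.259 u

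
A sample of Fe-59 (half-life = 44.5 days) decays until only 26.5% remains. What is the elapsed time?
t = t½ × log₂(N₀/N) = 85.26 days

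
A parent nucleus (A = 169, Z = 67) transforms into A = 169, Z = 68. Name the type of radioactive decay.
ΔA = 0, ΔZ = +1 ⇒ beta-minus decay (β⁻)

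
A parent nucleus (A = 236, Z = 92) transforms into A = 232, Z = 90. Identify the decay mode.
ΔA = -4, ΔZ = -2 ⇒ alpha decay (α)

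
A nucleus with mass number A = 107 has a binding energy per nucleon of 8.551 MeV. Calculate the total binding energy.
B.E. = 8.551 × 107 = 915 MeV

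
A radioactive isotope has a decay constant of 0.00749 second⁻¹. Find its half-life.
t½ = ln(2)/λ = 92.54 seconds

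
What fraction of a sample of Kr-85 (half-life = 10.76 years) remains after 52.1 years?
N/N₀ = (1/2)^(t/t½) = 0.03487 = 3.49%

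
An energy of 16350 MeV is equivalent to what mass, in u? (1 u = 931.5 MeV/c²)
m = E/c² = 17.55 u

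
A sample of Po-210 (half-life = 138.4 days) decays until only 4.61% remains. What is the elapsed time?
t = t½ × log₂(N₀/N) = 614.4 days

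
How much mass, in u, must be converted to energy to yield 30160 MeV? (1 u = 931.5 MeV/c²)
m = E/c² = 32.38 u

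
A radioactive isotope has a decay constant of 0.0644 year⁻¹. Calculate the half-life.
t½ = ln(2)/λ = 10.76 years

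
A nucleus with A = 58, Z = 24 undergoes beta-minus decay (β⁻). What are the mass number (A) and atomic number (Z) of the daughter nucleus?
Daughter: A = 58, Z = 25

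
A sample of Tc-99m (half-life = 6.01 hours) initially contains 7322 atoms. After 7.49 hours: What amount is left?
N = N₀(1/2)^(t/t½) = 3087 atoms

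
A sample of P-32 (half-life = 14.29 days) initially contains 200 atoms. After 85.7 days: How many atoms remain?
N = N₀(1/2)^(t/t½) = 3.131 atoms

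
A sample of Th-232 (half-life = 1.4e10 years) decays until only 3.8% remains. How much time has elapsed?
t = t½ × log₂(N₀/N) = 6.605e10 years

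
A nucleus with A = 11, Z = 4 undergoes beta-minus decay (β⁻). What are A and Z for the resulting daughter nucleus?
Daughter: A = 11, Z = 5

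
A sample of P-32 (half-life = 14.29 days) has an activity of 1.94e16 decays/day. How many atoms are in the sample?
N = A/λ = 4e17 atoms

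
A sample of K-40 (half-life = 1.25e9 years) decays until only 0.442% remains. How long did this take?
t = t½ × log₂(N₀/N) = 9.777e9 years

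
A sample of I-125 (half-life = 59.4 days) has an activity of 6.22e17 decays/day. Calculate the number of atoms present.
N = A/λ = 5.33e19 atoms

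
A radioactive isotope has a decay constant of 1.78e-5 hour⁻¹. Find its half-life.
t½ = ln(2)/λ = 38940 hours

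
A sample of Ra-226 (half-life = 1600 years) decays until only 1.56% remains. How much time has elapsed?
t = t½ × log₂(N₀/N) = 9604 years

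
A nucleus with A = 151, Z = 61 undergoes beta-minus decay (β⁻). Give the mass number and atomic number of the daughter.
Daughter: A = 151, Z = 62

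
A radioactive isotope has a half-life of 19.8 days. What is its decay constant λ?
λ = ln(2)/t½ = 0.03501 day⁻¹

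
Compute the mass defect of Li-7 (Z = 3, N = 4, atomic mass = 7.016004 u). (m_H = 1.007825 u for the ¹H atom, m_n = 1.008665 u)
Δm = Z·m_H + N·m_n − M = 0.04213 u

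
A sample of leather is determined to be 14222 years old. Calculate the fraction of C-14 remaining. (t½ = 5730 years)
N/N₀ = (1/2)^(t/t½) = 0.179 = 17.9%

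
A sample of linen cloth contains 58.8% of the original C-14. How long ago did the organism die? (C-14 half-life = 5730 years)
Age = t½ × log₂(1/ratio) = 4390 years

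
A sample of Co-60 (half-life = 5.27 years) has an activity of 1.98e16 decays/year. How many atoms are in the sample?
N = A/λ = 1.505e17 atoms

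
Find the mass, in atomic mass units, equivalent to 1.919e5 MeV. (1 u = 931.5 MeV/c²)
m = E/c² = 206 u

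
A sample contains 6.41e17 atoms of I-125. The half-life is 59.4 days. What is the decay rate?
A = λN = 7.48e15 decays/day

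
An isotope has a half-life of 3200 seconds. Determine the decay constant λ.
λ = ln(2)/t½ = 2.166e-4 second⁻¹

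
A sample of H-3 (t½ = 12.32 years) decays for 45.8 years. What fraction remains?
N/N₀ = (1/2)^(t/t½) = 0.07602 = 7.6%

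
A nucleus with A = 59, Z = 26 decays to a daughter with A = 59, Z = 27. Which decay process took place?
ΔA = 0, ΔZ = +1 ⇒ beta-minus decay (β⁻)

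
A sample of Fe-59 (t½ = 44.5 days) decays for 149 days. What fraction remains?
N/N₀ = (1/2)^(t/t½) = 0.09819 = 9.82%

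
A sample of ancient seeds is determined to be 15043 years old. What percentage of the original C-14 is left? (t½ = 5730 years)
N/N₀ = (1/2)^(t/t½) = 0.1621 = 16.2%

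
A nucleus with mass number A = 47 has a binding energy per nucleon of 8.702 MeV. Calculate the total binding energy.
B.E. = 8.702 × 47 = 409 MeV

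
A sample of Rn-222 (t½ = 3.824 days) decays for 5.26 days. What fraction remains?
N/N₀ = (1/2)^(t/t½) = 0.3854 = 38.5%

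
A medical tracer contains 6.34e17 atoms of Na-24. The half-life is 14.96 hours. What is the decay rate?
A = λN = 2.938e16 decays/hour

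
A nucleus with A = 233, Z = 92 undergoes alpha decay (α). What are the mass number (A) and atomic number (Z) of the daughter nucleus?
Daughter: A = 229, Z = 90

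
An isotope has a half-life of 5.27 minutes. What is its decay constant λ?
λ = ln(2)/t½ = 0.1315 minute⁻¹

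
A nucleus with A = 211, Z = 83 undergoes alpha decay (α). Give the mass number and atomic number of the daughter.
Daughter: A = 207, Z = 81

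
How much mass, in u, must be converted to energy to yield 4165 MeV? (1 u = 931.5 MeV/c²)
m = E/c² = 4.471 u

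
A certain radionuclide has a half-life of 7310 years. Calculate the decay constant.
λ = ln(2)/t½ = 9.482e-5 year⁻¹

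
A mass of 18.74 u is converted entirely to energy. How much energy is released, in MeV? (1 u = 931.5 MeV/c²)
E = mc² = 17460 MeV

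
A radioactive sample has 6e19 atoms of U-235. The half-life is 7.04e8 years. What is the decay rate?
A = λN = 5.908e10 decays/year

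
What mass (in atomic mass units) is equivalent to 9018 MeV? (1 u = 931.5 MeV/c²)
m = E/c² = 9.681 u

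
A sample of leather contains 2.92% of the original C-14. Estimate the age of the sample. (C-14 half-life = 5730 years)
Age = t½ × log₂(1/ratio) = 29210 years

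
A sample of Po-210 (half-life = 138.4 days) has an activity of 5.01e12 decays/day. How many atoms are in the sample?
N = A/λ = 1e15 atoms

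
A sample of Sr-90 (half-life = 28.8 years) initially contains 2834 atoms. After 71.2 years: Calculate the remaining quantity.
N = N₀(1/2)^(t/t½) = 510.7 atoms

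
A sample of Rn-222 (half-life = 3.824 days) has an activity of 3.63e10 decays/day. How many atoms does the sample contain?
N = A/λ = 2.003e11 atoms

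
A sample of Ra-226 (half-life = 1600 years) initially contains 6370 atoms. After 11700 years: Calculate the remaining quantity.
N = N₀(1/2)^(t/t½) = 40.07 atoms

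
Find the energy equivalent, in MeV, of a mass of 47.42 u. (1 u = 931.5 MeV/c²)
E = mc² = 44170 MeV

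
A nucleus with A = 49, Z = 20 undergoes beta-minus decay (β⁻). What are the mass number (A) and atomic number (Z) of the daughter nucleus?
Daughter: A = 49, Z = 21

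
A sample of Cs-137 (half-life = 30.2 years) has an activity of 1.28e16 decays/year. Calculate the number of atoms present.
N = A/λ = 5.577e17 atoms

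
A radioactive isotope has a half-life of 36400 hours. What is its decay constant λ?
λ = ln(2)/t½ = 1.904e-5 hour⁻¹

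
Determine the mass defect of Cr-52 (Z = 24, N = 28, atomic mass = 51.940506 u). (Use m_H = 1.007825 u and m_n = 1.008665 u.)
Δm = Z·m_H + N·m_n − M = 0.4899 u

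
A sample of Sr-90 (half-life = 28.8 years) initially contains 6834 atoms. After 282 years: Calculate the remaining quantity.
N = N₀(1/2)^(t/t½) = 7.711 atoms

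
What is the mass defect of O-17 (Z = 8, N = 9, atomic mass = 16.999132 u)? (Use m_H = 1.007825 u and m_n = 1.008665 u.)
Δm = Z·m_H + N·m_n − M = 0.1415 u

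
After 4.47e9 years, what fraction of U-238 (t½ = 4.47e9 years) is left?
N/N₀ = (1/2)^(t/t½) = 0.5 = 50%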